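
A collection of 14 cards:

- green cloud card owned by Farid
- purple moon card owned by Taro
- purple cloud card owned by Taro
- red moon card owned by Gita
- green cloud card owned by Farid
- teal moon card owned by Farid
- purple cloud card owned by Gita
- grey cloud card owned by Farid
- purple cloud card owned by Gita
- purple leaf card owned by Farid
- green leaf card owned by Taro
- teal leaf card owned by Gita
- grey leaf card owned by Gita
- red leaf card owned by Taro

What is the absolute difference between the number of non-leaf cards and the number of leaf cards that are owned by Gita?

non-leaf cards: 9. leaf cards owned by Gita: 2.
|9 − 2| = 9 − 2 = 7.

7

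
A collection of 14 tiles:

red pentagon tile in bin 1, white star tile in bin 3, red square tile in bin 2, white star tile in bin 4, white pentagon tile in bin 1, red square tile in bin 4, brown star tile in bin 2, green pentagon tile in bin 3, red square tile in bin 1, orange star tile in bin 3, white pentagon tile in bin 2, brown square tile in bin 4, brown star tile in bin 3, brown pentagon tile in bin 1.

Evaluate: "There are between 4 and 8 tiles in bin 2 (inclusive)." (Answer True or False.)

|tiles in bin 2| = 3.
The claim requires 4 ≤ 3 ≤ 8, which does not hold.

False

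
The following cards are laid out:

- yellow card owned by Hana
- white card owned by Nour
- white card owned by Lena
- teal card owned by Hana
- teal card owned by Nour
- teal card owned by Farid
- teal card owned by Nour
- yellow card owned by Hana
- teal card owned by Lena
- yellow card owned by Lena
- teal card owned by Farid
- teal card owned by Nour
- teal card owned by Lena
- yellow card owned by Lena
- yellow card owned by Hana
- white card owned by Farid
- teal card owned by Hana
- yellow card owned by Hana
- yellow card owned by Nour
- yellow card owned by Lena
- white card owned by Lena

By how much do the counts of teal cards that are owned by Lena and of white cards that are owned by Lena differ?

0

teal cards owned by Lena: 2. white cards owned by Lena: 2.
|2 − 2| = 2 − 2 = 0.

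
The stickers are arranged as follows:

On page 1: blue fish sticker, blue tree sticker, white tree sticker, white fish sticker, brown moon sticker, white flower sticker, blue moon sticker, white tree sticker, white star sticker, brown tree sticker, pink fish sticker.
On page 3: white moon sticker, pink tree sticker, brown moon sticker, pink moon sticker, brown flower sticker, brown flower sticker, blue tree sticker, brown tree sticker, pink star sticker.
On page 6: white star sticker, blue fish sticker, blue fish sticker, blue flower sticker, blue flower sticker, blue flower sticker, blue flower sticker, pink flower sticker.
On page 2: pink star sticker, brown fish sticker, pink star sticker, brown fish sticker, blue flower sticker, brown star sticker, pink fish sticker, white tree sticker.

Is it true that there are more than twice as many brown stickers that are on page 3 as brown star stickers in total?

|brown stickers on page 3| = 4.
|brown star stickers| = 1.
The claim requires 4 > 2 × 1 = 2, which holds.

True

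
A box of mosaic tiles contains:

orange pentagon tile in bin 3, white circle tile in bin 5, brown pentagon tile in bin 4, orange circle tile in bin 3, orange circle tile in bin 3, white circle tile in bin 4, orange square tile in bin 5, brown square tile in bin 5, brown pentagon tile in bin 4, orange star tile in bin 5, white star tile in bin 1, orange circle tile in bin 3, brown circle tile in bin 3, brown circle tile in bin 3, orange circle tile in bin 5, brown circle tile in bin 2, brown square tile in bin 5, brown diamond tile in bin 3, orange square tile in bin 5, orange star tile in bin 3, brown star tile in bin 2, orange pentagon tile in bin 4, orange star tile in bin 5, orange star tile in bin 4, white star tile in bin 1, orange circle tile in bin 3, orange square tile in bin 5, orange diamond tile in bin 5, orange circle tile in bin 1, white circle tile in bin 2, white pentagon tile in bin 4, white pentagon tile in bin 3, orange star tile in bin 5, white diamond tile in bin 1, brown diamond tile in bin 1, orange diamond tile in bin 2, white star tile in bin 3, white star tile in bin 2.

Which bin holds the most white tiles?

Counts by bin (restricted to white tiles): bin 1→3, bin 4→2, bin 3→2, bin 2→2, bin 5→1.
The maximum is 3, held uniquely by bin 1.

bin 1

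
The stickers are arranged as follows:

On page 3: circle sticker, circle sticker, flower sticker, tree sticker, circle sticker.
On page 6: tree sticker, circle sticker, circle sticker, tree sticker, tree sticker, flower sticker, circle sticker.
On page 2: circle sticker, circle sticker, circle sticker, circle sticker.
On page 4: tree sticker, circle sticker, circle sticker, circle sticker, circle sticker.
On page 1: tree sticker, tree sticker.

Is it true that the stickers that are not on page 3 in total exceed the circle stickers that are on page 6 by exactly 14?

stickers that are not on page 3: 18.
circle stickers on page 6: 3.
The claim requires 18 − 3 (= 15) to equal 14, which does not hold.

False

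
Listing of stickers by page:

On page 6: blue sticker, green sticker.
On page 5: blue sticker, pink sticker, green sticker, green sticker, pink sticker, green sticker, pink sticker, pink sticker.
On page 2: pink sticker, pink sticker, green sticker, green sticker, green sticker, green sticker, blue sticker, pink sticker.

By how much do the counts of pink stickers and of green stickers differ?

pink stickers: 7. green stickers: 8.
|7 − 8| = 8 − 7 = 1.

1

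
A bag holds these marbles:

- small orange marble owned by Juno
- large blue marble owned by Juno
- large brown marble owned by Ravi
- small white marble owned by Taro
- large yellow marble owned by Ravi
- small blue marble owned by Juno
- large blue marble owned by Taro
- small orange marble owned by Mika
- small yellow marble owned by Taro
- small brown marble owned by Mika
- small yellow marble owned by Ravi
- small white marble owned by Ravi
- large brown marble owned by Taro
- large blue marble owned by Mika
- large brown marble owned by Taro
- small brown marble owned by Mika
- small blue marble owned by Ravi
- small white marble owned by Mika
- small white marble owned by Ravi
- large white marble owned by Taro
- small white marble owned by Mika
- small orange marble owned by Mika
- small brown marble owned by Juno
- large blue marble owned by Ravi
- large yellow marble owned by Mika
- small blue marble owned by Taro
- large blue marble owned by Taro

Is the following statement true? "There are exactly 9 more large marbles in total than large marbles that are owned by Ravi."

large marbles: 11.
large marbles owned by Ravi: 3.
The claim requires 11 − 3 (= 8) to equal 9, which does not hold.

False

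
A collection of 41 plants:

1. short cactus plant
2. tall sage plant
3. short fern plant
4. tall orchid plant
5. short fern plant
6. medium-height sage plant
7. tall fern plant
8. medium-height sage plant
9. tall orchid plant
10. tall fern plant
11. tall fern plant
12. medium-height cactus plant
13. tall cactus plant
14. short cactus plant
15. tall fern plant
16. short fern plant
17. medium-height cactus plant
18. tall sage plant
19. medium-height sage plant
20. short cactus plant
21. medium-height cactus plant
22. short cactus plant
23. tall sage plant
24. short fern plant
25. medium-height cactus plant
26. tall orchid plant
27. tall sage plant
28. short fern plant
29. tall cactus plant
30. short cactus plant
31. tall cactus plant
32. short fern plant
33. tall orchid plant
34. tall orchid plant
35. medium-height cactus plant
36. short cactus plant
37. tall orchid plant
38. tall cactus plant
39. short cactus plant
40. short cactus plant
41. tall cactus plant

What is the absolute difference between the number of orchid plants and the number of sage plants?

orchid plants: 6. sage plants: 7.
|6 − 7| = 7 − 6 = 1.

1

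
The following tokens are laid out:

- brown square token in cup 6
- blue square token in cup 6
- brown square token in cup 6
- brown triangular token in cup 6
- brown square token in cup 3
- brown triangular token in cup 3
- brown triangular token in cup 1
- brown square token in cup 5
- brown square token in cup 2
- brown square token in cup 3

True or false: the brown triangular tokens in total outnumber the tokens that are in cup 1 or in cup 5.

True

There are 3 brown triangular tokens.
There are 2 tokens in cup 1 or in cup 5.
The claim requires 3 > 2, which holds.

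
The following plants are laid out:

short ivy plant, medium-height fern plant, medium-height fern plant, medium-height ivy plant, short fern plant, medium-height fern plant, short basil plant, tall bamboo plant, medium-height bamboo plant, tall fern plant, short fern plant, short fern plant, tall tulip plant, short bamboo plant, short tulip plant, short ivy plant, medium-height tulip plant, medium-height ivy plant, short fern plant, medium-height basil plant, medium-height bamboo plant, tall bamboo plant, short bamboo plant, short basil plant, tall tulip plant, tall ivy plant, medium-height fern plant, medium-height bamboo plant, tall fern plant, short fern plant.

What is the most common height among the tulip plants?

Counts by height (restricted to tulip plants): tall 2, short 1, medium-height 1.
The maximum is 2, held uniquely by tall.

tall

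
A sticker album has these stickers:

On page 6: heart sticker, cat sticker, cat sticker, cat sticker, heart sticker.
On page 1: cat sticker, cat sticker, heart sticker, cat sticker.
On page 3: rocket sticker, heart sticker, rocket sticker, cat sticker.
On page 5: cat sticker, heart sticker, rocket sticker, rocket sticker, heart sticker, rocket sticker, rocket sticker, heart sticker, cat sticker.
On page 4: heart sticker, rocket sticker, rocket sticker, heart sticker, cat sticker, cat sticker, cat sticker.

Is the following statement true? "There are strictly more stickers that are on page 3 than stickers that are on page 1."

There are 4 stickers on page 3.
There are 4 stickers on page 1.
The claim requires 4 > 4, which does not hold.

False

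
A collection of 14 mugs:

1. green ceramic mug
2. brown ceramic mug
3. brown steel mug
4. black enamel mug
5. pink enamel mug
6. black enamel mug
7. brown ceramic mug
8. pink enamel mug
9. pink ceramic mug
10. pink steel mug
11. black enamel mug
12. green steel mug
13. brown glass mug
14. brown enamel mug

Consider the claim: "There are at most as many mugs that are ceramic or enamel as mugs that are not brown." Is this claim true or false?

mugs that are ceramic or enamel: 10.
mugs that are not brown: 9.
The claim requires 10 ≤ 9, which does not hold.

False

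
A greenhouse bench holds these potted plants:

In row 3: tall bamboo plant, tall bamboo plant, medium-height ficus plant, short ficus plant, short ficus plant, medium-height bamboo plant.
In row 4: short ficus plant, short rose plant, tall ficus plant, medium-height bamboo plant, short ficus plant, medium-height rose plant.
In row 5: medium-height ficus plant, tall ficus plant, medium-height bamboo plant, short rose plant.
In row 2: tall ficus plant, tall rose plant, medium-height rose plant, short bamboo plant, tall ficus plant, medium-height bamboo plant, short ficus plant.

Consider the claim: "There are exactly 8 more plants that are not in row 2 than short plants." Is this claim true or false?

plants that are not in row 2: 16.
short plants: 8.
The claim requires 16 − 8 (= 8) to equal 8, which holds.

True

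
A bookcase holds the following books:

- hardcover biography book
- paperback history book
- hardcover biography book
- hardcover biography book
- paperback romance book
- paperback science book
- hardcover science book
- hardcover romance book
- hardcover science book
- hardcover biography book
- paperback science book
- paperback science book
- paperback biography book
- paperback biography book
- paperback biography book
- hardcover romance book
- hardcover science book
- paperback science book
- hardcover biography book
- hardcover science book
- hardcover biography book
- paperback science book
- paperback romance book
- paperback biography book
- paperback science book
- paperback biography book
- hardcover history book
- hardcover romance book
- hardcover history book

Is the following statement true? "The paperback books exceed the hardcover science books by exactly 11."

|paperback books| = 14.
|hardcover science books| = 4.
The claim requires 14 − 4 (= 10) to equal 11, which does not hold.

False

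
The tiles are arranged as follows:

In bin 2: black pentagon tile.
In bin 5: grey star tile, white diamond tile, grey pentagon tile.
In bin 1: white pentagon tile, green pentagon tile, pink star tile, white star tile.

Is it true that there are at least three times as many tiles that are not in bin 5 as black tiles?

tiles that are not in bin 5: 5.
black tiles: 1.
The claim requires 5 ≥ 3 × 1 = 3, which holds.

True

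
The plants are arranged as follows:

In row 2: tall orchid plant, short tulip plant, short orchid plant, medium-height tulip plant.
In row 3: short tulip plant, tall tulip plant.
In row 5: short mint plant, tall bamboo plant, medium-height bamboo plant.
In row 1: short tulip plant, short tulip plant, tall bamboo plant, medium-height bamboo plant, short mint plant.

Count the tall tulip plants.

1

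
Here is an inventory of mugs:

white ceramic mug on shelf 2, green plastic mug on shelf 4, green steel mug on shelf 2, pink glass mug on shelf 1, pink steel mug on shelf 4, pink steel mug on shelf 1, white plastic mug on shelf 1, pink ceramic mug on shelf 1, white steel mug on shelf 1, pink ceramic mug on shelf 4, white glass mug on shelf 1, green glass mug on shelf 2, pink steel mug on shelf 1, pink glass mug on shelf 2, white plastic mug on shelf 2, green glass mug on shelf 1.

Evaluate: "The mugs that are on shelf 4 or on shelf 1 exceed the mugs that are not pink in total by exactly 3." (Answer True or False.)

False

mugs on shelf 4 or on shelf 1: 11.
mugs that are not pink: 9.
The claim requires 11 − 9 (= 2) to equal 3, which does not hold.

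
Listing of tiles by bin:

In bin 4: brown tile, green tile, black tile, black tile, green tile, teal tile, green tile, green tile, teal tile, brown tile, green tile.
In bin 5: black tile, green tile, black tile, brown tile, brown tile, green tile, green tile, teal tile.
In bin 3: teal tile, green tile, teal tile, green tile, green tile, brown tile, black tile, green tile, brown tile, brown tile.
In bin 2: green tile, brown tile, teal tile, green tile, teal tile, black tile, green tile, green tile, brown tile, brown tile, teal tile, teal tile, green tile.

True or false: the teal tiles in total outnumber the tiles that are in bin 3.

False

teal tiles: 9.
tiles in bin 3: 10.
The claim requires 9 > 10, which does not hold.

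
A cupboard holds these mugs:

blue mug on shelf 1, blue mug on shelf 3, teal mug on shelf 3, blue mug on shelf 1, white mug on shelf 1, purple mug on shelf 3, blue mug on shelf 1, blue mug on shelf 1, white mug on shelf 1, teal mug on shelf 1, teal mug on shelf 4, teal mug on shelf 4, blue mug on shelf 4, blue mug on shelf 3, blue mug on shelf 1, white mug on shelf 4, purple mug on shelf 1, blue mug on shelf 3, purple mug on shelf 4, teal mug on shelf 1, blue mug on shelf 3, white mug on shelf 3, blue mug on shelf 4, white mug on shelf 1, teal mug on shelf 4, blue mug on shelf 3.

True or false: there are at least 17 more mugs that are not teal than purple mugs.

mugs that are not teal: 20.
purple mugs: 3.
The claim requires 20 − 3 = 17 ≥ 17, which holds.

True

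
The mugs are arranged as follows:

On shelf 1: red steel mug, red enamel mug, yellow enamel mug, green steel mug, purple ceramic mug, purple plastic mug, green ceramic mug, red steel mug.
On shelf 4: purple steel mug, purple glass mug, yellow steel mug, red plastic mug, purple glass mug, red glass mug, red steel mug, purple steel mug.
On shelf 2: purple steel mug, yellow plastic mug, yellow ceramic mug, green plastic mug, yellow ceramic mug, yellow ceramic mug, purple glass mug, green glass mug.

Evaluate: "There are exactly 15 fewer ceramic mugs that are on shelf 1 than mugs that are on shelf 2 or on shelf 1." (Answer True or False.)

|ceramic mugs on shelf 1| = 2.
|mugs on shelf 2 or on shelf 1| = 16.
The claim requires 16 − 2 (= 14) to equal 15, which does not hold.

False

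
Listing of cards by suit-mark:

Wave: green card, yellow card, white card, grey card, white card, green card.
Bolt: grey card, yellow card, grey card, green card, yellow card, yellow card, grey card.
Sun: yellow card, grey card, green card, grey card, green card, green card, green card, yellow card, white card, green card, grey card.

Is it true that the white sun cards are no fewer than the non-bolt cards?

There is 1 white sun card.
There are 17 non-bolt cards.
The claim requires 1 ≥ 17, which does not hold.

False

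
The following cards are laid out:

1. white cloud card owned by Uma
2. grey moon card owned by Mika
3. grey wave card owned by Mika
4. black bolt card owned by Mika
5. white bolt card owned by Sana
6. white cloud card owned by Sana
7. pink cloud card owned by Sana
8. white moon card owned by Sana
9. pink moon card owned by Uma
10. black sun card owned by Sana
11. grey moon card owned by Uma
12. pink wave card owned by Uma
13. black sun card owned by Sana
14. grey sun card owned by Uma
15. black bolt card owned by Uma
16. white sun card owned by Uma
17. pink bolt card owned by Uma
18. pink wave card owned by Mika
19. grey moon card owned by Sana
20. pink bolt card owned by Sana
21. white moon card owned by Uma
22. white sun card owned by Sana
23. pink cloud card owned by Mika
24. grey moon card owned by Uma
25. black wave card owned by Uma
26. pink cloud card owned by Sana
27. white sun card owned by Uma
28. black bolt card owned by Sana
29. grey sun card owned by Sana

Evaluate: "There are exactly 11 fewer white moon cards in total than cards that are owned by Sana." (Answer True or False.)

False

|white moon cards| = 2.
|cards owned by Sana| = 12.
The claim requires 12 − 2 (= 10) to equal 11, which does not hold.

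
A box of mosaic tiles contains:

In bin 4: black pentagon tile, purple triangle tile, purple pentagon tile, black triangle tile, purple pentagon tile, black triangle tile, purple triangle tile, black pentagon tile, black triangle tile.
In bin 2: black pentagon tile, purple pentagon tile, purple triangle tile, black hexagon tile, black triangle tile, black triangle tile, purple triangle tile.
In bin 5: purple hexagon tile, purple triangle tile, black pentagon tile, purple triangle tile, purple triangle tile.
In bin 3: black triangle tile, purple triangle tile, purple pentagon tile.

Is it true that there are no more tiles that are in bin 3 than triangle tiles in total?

|tiles in bin 3| = 3.
|triangle tiles| = 14.
The claim requires 3 ≤ 14, which holds.

True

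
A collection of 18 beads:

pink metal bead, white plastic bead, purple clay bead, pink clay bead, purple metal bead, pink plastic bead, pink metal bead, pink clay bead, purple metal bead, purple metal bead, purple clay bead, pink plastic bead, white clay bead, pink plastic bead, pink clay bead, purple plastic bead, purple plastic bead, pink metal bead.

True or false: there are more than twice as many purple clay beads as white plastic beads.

There are 2 purple clay beads.
There is 1 white plastic bead.
The claim requires 2 > 2 × 1 = 2, which does not hold.

False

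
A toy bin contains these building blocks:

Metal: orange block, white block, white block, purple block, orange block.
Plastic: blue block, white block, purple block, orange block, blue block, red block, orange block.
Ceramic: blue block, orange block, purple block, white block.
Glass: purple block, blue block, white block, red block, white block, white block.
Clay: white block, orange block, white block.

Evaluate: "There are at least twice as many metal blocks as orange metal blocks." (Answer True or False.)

There are 5 metal blocks.
There are 2 orange metal blocks.
The claim requires 5 ≥ 2 × 2 = 4, which holds.

True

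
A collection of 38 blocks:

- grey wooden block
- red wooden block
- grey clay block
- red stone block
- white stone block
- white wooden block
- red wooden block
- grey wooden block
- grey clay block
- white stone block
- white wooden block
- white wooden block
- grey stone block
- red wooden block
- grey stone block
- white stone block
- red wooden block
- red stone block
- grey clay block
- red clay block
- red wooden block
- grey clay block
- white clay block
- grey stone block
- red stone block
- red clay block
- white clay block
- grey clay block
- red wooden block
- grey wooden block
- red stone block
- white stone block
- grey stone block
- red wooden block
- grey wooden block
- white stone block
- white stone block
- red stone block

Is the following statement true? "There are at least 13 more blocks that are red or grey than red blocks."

True

blocks that are red or grey: 27.
red blocks: 14.
The claim requires 27 − 14 = 13 ≥ 13, which holds.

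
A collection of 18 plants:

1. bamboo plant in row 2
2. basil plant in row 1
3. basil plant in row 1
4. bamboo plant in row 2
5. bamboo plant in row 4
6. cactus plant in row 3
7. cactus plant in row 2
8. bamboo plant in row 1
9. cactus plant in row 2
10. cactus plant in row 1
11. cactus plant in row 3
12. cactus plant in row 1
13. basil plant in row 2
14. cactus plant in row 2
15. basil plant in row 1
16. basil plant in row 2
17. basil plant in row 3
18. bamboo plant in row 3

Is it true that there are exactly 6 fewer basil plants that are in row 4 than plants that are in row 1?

True

There are 0 basil plants in row 4.
There are 6 plants in row 1.
The claim requires 6 − 0 (= 6) to equal 6, which holds.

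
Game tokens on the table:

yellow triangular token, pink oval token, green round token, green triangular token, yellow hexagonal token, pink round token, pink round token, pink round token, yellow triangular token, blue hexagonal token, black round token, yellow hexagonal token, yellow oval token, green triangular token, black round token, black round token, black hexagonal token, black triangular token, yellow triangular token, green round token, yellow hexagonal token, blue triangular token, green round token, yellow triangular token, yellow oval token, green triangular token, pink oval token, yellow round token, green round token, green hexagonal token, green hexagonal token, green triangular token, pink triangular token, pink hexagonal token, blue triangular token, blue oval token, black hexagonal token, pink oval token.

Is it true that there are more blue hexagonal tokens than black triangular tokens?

|blue hexagonal tokens| = 1.
|black triangular tokens| = 1.
The claim requires 1 > 1, which does not hold.

False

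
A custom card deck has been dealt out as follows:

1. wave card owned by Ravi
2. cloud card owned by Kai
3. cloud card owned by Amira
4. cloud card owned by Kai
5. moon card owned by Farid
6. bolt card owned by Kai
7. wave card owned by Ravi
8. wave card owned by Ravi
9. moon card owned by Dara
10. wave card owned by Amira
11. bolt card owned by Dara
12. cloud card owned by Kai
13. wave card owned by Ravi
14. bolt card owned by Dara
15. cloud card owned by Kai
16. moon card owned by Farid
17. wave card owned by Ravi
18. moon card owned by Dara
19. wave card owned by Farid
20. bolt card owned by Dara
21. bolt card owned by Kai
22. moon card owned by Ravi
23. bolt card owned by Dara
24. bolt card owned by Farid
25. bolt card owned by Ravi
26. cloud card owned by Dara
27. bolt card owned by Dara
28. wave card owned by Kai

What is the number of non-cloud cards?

Total cards: 28; with the excluded value: 6; remaining 28 − 6 = 22.

22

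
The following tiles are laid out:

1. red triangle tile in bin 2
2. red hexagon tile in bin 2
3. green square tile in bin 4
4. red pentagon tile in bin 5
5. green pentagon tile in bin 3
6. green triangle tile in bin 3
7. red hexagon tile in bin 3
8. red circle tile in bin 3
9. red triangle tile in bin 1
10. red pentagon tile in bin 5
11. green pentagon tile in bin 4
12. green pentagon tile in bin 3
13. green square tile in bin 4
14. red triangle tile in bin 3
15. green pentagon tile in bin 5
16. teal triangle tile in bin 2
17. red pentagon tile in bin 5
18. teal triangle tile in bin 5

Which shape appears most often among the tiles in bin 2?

triangle

Counts by shape (restricted to tiles in bin 2): triangle 2, hexagon 1.
The maximum is 2, held uniquely by triangle.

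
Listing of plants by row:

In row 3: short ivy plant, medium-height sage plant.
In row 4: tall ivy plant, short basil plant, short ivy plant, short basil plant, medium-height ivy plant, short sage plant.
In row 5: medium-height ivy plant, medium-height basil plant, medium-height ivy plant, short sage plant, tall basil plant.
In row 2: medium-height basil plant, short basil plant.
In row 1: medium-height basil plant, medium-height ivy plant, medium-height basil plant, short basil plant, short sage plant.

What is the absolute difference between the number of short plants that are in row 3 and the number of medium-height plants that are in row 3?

short plants in row 3: 1. medium-height plants in row 3: 1.
|1 − 1| = 1 − 1 = 0.

0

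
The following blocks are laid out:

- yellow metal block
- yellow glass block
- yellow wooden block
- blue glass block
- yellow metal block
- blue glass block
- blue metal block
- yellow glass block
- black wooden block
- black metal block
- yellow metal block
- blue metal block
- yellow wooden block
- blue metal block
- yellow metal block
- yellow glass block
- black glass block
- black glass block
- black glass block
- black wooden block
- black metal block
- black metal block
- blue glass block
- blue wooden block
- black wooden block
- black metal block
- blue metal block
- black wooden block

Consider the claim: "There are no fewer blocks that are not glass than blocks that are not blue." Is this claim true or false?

There are 19 blocks that are not glass.
There are 20 blocks that are not blue.
The claim requires 19 ≥ 20, which does not hold.

False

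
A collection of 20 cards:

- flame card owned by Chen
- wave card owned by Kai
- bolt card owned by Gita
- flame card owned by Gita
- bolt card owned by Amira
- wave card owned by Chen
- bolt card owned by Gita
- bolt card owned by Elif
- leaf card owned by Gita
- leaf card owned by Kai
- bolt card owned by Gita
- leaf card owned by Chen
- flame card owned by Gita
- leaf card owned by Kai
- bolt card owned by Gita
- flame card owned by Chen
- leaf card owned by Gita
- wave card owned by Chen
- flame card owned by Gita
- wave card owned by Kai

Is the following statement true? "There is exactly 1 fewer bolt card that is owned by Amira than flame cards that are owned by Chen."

|bolt cards owned by Amira| = 1.
|flame cards owned by Chen| = 2.
The claim requires 2 − 1 (= 1) to equal 1, which holds.

True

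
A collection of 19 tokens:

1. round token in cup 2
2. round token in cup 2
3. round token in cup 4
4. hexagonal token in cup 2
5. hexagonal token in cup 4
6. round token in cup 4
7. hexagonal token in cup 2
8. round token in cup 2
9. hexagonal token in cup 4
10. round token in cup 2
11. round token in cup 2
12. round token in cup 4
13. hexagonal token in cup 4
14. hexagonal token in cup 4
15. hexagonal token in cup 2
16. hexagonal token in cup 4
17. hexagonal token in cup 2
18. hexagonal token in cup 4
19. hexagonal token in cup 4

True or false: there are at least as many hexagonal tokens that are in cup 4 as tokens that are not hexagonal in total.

There are 7 hexagonal tokens in cup 4.
There are 8 tokens that are not hexagonal.
The claim requires 7 ≥ 8, which does not hold.

False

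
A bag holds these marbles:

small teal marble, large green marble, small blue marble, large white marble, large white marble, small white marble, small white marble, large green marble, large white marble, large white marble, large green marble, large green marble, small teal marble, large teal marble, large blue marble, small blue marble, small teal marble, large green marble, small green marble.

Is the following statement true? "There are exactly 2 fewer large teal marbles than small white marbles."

False

|large teal marbles| = 1.
|small white marbles| = 2.
The claim requires 2 − 1 (= 1) to equal 2, which does not hold.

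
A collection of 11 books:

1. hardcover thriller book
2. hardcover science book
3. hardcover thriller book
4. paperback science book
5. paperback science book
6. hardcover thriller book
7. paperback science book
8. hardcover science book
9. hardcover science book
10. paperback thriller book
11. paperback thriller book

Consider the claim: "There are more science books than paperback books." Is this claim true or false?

True

|science books| = 6.
|paperback books| = 5.
The claim requires 6 > 5, which holds.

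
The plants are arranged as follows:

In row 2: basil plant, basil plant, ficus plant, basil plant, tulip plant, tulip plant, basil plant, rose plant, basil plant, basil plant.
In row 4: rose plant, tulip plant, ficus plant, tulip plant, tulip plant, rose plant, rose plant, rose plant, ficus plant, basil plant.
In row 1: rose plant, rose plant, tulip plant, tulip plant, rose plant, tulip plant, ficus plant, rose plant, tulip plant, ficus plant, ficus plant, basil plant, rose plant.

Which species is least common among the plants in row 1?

Counts by species (restricted to plants in row 1): rose 5, tulip 4, ficus 3, basil 1.
The minimum is 1, held uniquely by basil.

basil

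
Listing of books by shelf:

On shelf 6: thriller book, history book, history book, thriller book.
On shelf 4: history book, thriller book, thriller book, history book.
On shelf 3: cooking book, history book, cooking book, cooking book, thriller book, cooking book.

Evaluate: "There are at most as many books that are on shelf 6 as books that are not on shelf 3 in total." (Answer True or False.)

|books on shelf 6| = 4.
|books that are not on shelf 3| = 8.
The claim requires 4 ≤ 8, which holds.

True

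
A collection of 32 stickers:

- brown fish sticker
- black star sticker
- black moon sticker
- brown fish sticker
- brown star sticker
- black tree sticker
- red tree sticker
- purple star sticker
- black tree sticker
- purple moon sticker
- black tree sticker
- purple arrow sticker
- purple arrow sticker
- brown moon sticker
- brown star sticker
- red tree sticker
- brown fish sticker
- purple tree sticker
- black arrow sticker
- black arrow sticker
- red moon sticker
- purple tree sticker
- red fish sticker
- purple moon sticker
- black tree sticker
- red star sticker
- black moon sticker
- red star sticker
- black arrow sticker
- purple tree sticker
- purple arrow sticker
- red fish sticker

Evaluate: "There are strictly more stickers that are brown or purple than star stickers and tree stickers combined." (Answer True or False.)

False

There are 15 stickers that are brown or purple.
star stickers: 6; tree stickers: 9; combined: 6 + 9 = 15.
The claim requires 15 > 15, which does not hold.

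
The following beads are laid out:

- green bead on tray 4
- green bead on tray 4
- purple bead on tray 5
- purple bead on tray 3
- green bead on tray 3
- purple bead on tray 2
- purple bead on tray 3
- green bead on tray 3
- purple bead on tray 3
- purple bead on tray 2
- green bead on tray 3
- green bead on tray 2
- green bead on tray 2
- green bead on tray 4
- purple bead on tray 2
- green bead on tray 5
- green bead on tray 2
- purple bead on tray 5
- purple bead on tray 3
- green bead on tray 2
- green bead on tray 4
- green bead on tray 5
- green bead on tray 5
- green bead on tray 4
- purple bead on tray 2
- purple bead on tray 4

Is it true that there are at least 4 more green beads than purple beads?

True

There are 15 green beads.
There are 11 purple beads.
The claim requires 15 − 11 = 4 ≥ 4, which holds.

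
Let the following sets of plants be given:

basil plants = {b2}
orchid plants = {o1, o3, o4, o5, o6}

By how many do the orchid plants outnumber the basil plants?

orchid plants: 5.
basil plants: 1.
5 − 1 = 4.

4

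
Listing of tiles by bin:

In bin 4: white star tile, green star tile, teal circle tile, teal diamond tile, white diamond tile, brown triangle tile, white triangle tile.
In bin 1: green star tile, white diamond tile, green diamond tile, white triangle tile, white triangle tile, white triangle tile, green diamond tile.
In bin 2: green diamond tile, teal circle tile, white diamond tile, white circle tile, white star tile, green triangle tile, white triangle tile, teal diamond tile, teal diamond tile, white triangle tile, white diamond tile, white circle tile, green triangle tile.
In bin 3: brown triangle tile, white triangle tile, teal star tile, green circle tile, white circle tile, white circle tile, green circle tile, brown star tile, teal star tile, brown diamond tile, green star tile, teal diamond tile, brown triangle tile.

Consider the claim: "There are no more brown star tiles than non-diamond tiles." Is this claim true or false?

True

brown star tiles: 1.
non-diamond tiles: 28.
The claim requires 1 ≤ 28, which holds.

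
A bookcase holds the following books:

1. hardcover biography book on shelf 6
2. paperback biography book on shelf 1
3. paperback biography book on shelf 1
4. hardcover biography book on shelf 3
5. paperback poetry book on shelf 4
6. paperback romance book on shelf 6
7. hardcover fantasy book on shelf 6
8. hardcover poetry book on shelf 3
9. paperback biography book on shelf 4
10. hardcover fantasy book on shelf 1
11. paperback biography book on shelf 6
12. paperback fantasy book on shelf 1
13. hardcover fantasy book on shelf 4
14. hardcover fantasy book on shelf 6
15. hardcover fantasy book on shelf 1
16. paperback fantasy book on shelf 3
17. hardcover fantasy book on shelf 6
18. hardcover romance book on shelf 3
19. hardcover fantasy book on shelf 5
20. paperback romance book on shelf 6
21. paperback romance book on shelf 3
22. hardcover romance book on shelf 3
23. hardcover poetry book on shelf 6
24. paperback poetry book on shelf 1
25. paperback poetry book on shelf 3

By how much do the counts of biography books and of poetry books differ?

1

biography books: 6. poetry books: 5.
|6 − 5| = 6 − 5 = 1.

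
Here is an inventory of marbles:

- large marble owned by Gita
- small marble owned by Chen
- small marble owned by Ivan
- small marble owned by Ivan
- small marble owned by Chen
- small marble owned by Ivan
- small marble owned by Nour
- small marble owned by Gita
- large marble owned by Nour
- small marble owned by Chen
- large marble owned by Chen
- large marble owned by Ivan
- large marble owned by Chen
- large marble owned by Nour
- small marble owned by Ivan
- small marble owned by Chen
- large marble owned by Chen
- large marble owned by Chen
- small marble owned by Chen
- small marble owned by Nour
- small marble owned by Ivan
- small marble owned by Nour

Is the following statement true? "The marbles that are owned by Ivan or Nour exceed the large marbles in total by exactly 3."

|marbles owned by Ivan or Nour| = 11.
|large marbles| = 8.
The claim requires 11 − 8 (= 3) to equal 3, which holds.

True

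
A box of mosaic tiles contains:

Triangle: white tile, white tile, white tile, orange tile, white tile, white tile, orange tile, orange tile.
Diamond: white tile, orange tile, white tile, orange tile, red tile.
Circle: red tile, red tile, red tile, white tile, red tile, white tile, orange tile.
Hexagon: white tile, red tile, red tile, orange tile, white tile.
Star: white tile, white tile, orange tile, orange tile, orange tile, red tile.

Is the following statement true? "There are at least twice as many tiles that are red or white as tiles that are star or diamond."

False

There are 21 tiles that are red or white.
There are 11 tiles that are star or diamond.
The claim requires 21 ≥ 2 × 11 = 22, which does not hold.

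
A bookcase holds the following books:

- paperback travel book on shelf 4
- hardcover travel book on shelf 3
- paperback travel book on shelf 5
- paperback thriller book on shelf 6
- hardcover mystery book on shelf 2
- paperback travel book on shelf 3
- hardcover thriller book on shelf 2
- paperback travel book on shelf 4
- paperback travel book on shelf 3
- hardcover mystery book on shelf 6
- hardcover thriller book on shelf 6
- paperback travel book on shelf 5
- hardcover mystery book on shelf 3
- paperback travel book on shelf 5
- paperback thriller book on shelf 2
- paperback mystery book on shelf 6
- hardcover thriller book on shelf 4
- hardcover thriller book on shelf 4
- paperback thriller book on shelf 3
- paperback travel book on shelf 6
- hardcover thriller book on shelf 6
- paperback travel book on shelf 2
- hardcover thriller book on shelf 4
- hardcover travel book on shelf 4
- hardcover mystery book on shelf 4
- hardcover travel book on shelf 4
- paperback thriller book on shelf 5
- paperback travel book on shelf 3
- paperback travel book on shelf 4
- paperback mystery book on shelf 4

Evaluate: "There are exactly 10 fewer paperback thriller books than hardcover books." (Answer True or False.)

False

paperback thriller books: 4.
hardcover books: 13.
The claim requires 13 − 4 (= 9) to equal 10, which does not hold.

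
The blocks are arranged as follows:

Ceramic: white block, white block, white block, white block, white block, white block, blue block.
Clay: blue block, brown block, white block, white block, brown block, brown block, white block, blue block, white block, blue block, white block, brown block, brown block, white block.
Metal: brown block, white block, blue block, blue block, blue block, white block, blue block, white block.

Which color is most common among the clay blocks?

white

Counts by color (restricted to clay blocks): white 6, brown 5, blue 3.
The maximum is 6, held uniquely by white.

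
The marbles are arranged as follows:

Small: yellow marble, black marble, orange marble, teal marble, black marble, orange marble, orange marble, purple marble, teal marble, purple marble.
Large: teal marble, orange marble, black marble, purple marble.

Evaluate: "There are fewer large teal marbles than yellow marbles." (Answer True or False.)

False

|large teal marbles| = 1.
|yellow marbles| = 1.
The claim requires 1 < 1, which does not hold.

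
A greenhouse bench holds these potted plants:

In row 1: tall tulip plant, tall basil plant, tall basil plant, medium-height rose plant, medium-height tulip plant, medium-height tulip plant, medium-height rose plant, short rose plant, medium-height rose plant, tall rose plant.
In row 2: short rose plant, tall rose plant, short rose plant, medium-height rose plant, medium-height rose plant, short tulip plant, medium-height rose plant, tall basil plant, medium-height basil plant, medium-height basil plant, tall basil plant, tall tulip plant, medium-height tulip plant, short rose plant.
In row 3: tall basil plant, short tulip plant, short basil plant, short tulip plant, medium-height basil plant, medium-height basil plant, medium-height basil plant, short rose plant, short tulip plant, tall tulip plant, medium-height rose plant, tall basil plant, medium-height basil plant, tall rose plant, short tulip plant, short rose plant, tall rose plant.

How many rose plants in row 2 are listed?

7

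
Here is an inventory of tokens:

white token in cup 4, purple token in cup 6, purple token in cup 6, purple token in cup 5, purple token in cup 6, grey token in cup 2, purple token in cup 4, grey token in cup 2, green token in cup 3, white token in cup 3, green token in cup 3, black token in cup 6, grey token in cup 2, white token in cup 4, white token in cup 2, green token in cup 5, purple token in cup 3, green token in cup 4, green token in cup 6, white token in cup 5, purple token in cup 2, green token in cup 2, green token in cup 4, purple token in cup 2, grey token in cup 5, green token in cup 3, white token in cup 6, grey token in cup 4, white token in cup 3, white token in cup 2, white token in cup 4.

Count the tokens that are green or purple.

16

green: 8; purple: 8; together 8 + 8 = 16.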